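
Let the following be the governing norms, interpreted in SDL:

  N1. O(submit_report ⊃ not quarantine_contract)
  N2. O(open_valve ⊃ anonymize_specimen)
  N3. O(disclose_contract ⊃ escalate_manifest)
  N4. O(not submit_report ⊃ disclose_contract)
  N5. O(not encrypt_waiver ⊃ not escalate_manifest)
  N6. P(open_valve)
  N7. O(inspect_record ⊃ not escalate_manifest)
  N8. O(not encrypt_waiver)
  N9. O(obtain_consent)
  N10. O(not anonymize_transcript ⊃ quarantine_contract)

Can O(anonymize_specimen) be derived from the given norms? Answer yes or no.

Premise 2 is O(open_valve ⊃ anonymize_specimen), but O(open_valve) is not derivable from the premises (the permission P(open_valve) asserts only not O(not open_valve), not O(open_valve)), so it does not yield O(anonymize_specimen).
No other premise forces O(anonymize_specimen). An ideal world satisfying every premise can still have anonymize_specimen false, so O(anonymize_specimen) is not derivable.

No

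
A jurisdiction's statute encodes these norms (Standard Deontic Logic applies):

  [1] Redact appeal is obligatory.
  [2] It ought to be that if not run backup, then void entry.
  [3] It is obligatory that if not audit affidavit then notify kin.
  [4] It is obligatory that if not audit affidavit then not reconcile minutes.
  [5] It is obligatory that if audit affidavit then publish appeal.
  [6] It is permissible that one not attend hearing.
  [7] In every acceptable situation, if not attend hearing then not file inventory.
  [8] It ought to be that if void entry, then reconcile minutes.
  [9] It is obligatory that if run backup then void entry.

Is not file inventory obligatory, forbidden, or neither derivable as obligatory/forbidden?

Premise 7 is O(¬attend_hearing → ¬file_inventory), but O(¬attend_hearing) is not derivable from the premises (the permission P(¬attend_hearing) asserts only ¬O(attend_hearing), not O(¬attend_hearing)), so it does not yield O(¬file_inventory).
No premise or chain of K-axiom applications forces O(¬file_inventory), and none forces O(file_inventory). So ¬file_inventory is neither obligatory nor forbidden under these norms.

Neither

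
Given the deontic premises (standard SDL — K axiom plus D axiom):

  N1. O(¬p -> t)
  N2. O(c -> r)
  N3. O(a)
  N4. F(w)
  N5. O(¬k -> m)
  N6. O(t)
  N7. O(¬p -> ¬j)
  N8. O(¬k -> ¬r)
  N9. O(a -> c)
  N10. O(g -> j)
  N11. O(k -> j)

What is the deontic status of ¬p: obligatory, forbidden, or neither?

Premise 3 states O(a) outright.
With premise 9, O(a -> c), the K-axiom yields O(c).
Premise 2 is O(c -> r); since O(c), deontic closure gives O(r).
The contrapositive of premise 8 (O(¬k -> ¬r)) is O(r -> k), and O(r) is already established, so O(k).
With premise 11, O(k -> j), the K-axiom yields O(j).
Premise 7 is O(¬p -> ¬j); contrapositively O(j -> p). Since O(j) holds, K gives O(p).
Premises 1, 4, 5, 6, 10 do not contribute to this derivation.
Thus O(p), which is F(¬p): ¬p is forbidden.

Forbidden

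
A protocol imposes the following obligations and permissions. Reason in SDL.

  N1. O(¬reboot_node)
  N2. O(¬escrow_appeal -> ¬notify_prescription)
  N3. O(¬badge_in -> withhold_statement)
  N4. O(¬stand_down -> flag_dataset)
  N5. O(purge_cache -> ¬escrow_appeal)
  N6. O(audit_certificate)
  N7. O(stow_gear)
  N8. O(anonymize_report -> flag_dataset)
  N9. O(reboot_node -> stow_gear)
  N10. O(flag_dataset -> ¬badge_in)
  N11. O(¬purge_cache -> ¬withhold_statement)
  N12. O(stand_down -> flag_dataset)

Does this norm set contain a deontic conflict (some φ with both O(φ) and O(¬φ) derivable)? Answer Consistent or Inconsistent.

Premise 9 is O(reboot_node -> stow_gear); even if O(stow_gear) held, inferring O(reboot_node) would be affirming the consequent — invalid.
So O(reboot_node) is not derivable, and the apparent clash with O(¬reboot_node) does not arise.
A world satisfying every obligation exists (e.g. anonymize_report=false, audit_certificate=true, badge_in=false, escrow_appeal=false, flag_dataset=true, notify_prescription=false, purge_cache=true, reboot_node=false, stand_down=false, stow_gear=true, withhold_statement=true); no atom is both obligatory and forbidden, so the set is consistent.

Consistent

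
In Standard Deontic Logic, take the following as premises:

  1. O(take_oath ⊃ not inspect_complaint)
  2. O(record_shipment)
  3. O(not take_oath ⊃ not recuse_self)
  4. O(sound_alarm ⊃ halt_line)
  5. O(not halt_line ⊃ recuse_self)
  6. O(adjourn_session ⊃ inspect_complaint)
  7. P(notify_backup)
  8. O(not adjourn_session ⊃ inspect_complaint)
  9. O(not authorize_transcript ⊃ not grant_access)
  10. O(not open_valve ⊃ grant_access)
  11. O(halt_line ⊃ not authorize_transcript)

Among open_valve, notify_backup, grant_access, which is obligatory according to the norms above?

Premises 6 and 8 are O(adjourn_session ⊃ inspect_complaint) and O(not adjourn_session ⊃ inspect_complaint); every ideal world satisfies adjourn_session or not adjourn_session, so in either case inspect_complaint holds — hence O(inspect_complaint).
Premise 1, O(take_oath ⊃ not inspect_complaint), contraposes to O(inspect_complaint ⊃ not take_oath); with O(inspect_complaint) we get O(not take_oath).
With premise 3, O(not take_oath ⊃ not recuse_self), the K-axiom yields O(not recuse_self).
Premise 5, O(not halt_line ⊃ recuse_self), contraposes to O(not recuse_self ⊃ halt_line); with O(not recuse_self) we get O(halt_line).
Premise 11 is O(halt_line ⊃ not authorize_transcript); since O(halt_line), deontic closure gives O(not authorize_transcript).
Applying K to premise 9 (O(not authorize_transcript ⊃ not grant_access)) and O(not authorize_transcript) yields O(not grant_access).
Premise 10 is O(not open_valve ⊃ grant_access); contrapositively O(not grant_access ⊃ open_valve). Since O(not grant_access) holds, K gives O(open_valve).
So O(open_valve) holds — open_valve is obligatory. None of the other listed options is made obligatory by any chain of premises.

open_valve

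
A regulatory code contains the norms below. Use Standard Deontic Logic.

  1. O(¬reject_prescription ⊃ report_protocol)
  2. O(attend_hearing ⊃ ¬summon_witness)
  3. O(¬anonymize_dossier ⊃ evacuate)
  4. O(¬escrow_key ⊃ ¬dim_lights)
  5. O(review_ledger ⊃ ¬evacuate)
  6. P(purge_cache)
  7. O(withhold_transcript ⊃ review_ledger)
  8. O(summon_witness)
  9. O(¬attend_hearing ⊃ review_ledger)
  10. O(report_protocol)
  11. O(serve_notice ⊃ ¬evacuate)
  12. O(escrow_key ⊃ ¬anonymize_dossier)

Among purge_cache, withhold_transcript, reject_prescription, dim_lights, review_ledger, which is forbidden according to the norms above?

dim_lights

Premise 8 states O(summon_witness) outright.
The contrapositive of premise 2 (O(attend_hearing ⊃ ¬summon_witness)) is O(summon_witness ⊃ ¬attend_hearing), and O(summon_witness) is already established, so O(¬attend_hearing).
With premise 9, O(¬attend_hearing ⊃ review_ledger), the K-axiom yields O(review_ledger).
With premise 5, O(review_ledger ⊃ ¬evacuate), the K-axiom yields O(¬evacuate).
Premise 3 is O(¬anonymize_dossier ⊃ evacuate); contrapositively O(¬evacuate ⊃ anonymize_dossier). Since O(¬evacuate) holds, K gives O(anonymize_dossier).
Premise 12, O(escrow_key ⊃ ¬anonymize_dossier), contraposes to O(anonymize_dossier ⊃ ¬escrow_key); with O(anonymize_dossier) we get O(¬escrow_key).
Applying K to premise 4 (O(¬escrow_key ⊃ ¬dim_lights)) and O(¬escrow_key) yields O(¬dim_lights).
So O(¬dim_lights) holds, i.e. dim_lights is forbidden. None of the other listed options is forbidden under the premises.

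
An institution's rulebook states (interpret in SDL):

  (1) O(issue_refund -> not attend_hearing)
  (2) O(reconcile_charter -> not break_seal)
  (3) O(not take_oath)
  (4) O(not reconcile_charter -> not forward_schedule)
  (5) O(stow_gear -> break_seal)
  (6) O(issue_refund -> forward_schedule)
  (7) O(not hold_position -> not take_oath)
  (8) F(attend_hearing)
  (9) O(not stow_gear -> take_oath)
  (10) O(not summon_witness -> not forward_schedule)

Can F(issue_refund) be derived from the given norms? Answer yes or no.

From premise 3 we have O(not take_oath).
The contrapositive of premise 9 (O(not stow_gear -> take_oath)) is O(not take_oath -> stow_gear), and O(not take_oath) is already established, so O(stow_gear).
Premise 5 is O(stow_gear -> break_seal); since O(stow_gear), deontic closure gives O(break_seal).
Premise 2 is O(reconcile_charter -> not break_seal); contrapositively O(break_seal -> not reconcile_charter). Since O(break_seal) holds, K gives O(not reconcile_charter).
From O(not reconcile_charter) and premise 4, O(not reconcile_charter -> not forward_schedule), we obtain O(not forward_schedule).
Premise 6 is O(issue_refund -> forward_schedule); contrapositively O(not forward_schedule -> not issue_refund). Since O(not forward_schedule) holds, K gives O(not issue_refund).
Premises 1, 7, 8, 10 do not contribute to this derivation.
So O(not issue_refund) holds, i.e. F(issue_refund). The claim follows.

Yes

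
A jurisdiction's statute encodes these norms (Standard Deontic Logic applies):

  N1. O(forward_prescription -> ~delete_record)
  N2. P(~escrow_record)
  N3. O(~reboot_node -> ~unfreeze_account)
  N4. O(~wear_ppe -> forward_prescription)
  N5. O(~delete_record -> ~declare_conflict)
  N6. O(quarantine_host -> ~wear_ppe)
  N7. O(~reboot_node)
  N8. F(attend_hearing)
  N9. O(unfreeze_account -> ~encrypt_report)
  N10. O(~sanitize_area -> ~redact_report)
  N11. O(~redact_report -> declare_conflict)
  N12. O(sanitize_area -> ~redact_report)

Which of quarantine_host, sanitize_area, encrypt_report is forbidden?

Premises 12 and 10 are O(sanitize_area -> ~redact_report) and O(~sanitize_area -> ~redact_report); every ideal world satisfies sanitize_area or ~sanitize_area, so in either case ~redact_report holds — hence O(~redact_report).
Premise 11 is O(~redact_report -> declare_conflict); since O(~redact_report), deontic closure gives O(declare_conflict).
The contrapositive of premise 5 (O(~delete_record -> ~declare_conflict)) is O(declare_conflict -> delete_record), and O(declare_conflict) is already established, so O(delete_record).
Premise 1, O(forward_prescription -> ~delete_record), contraposes to O(delete_record -> ~forward_prescription); with O(delete_record) we get O(~forward_prescription).
The contrapositive of premise 4 (O(~wear_ppe -> forward_prescription)) is O(~forward_prescription -> wear_ppe), and O(~forward_prescription) is already established, so O(wear_ppe).
The contrapositive of premise 6 (O(quarantine_host -> ~wear_ppe)) is O(wear_ppe -> ~quarantine_host), and O(wear_ppe) is already established, so O(~quarantine_host).
So O(~quarantine_host) holds, i.e. quarantine_host is forbidden. None of the other listed options is forbidden under the premises.

quarantine_host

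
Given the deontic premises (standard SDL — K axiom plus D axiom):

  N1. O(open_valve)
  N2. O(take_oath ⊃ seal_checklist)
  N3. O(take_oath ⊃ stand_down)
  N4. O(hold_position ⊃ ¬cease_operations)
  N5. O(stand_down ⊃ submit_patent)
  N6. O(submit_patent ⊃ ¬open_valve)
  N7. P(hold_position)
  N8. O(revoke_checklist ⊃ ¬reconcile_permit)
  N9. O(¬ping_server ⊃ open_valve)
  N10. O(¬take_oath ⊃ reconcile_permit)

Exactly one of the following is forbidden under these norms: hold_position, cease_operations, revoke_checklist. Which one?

revoke_checklist

Premise 1 states O(open_valve) outright.
The contrapositive of premise 6 (O(submit_patent ⊃ ¬open_valve)) is O(open_valve ⊃ ¬submit_patent), and O(open_valve) is already established, so O(¬submit_patent).
The contrapositive of premise 5 (O(stand_down ⊃ submit_patent)) is O(¬submit_patent ⊃ ¬stand_down), and O(¬submit_patent) is already established, so O(¬stand_down).
Premise 3, O(take_oath ⊃ stand_down), contraposes to O(¬stand_down ⊃ ¬take_oath); with O(¬stand_down) we get O(¬take_oath).
With premise 10, O(¬take_oath ⊃ reconcile_permit), the K-axiom yields O(reconcile_permit).
Premise 8 is O(revoke_checklist ⊃ ¬reconcile_permit); contrapositively O(reconcile_permit ⊃ ¬revoke_checklist). Since O(reconcile_permit) holds, K gives O(¬revoke_checklist).
So O(¬revoke_checklist) holds, i.e. revoke_checklist is forbidden. None of the other listed options is forbidden under the premises.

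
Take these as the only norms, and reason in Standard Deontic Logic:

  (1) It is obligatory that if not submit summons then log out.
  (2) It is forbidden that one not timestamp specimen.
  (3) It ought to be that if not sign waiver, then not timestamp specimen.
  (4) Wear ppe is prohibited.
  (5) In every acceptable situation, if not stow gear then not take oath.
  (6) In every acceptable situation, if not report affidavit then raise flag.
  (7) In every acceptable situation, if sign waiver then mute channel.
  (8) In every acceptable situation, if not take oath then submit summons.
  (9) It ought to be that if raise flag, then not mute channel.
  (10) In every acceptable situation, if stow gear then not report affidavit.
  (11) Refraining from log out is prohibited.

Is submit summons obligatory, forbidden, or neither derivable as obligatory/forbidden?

F(¬timestamp_specimen) at premise 2 means O(timestamp_specimen).
Premise 3 is O(¬sign_waiver → ¬timestamp_specimen); contrapositively O(timestamp_specimen → sign_waiver). Since O(timestamp_specimen) holds, K gives O(sign_waiver).
Applying K to premise 7 (O(sign_waiver → mute_channel)) and O(sign_waiver) yields O(mute_channel).
Premise 9 is O(raise_flag → ¬mute_channel); contrapositively O(mute_channel → ¬raise_flag). Since O(mute_channel) holds, K gives O(¬raise_flag).
Premise 6, O(¬report_affidavit → raise_flag), contraposes to O(¬raise_flag → report_affidavit); with O(¬raise_flag) we get O(report_affidavit).
Premise 10 is O(stow_gear → ¬report_affidavit); contrapositively O(report_affidavit → ¬stow_gear). Since O(report_affidavit) holds, K gives O(¬stow_gear).
Applying K to premise 5 (O(¬stow_gear → ¬take_oath)) and O(¬stow_gear) yields O(¬take_oath).
With premise 8, O(¬take_oath → submit_summons), the K-axiom yields O(submit_summons).
Premises 1, 4, 11 do not contribute to this derivation.
Hence submit_summons is obligatory.

Obligatory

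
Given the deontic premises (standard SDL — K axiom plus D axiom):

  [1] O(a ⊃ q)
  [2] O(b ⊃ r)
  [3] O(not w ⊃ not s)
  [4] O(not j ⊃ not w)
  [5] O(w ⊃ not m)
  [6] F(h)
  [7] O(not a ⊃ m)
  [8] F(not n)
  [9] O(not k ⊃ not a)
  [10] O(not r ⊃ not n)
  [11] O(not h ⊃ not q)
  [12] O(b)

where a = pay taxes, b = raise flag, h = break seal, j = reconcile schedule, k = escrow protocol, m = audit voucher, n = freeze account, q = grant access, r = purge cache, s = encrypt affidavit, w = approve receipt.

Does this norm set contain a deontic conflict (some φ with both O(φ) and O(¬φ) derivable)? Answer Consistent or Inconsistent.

Premise 10 is O(not r ⊃ not n), but O(not r) is not derivable from the premises, so it does not yield O(not n).
So O(not n) is not derivable, and the apparent clash with O(n) does not arise.
A world satisfying every obligation exists (e.g. a=false, b=true, h=false, j=false, k=false, m=true, n=true, q=false, r=true, s=false, w=false); no atom is both obligatory and forbidden, so the set is consistent.

Consistent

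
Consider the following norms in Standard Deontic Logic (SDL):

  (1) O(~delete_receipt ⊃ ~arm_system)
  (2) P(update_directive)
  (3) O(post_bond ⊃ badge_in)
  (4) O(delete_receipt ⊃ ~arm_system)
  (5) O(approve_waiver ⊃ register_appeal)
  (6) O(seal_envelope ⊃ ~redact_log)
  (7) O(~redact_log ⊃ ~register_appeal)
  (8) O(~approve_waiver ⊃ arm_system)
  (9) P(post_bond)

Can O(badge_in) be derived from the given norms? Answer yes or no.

Premise 3 is O(post_bond ⊃ badge_in), but O(post_bond) is not derivable from the premises (the permission P(post_bond) asserts only ~O(~post_bond), not O(post_bond)), so it does not yield O(badge_in).
No other premise forces O(badge_in). An ideal world satisfying every premise can still have badge_in false, so O(badge_in) is not derivable.

No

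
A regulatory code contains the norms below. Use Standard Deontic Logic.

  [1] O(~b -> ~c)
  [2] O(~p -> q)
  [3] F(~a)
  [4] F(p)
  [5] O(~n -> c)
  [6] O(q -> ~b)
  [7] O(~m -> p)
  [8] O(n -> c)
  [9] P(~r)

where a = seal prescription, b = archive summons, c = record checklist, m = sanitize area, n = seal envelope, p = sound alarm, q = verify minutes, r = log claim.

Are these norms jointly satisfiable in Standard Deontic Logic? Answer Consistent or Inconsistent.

Inconsistent

By case analysis on n: premise 8 gives O(n -> c) and premise 5 gives O(~n -> c), so O(c) either way.
The contrapositive of premise 1 (O(~b -> ~c)) is O(c -> b), and O(c) is already established, so O(b).
Premise 6 is O(q -> ~b); contrapositively O(b -> ~q). Since O(b) holds, K gives O(~q).
Premise 2 is O(~p -> q); contrapositively O(~q -> p). Since O(~q) holds, K gives O(p).
Yet premise 4 is F(p), i.e. O(~p).
We now have both O(p) and O(~p) — p is simultaneously obligatory and forbidden, violating the D-axiom.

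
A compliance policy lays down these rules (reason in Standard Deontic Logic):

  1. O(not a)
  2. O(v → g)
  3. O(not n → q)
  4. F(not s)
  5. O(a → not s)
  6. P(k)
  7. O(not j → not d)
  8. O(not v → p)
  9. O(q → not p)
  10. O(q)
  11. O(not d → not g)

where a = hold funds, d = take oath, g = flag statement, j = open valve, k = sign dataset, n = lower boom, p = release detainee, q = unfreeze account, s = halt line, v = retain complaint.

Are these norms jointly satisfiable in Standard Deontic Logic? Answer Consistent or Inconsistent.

Premise 5 is O(a → not s), but O(a) is not derivable from the premises, so it does not yield O(not s).
So O(not s) is not derivable, and the apparent clash with O(s) does not arise.
A world satisfying every obligation exists (e.g. a=false, d=true, g=true, j=true, k=false, n=false, p=false, q=true, s=true, v=true); no atom is both obligatory and forbidden, so the set is consistent.

Consistent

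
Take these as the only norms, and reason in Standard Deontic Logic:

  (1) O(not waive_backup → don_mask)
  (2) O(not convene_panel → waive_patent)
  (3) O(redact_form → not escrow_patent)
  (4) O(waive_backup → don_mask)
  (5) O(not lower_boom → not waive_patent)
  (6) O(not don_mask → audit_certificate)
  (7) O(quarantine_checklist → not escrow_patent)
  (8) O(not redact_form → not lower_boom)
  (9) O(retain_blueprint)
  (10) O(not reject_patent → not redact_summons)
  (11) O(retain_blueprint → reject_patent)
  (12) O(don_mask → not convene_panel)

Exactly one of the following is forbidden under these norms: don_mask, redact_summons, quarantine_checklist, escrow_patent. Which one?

By case analysis on not waive_backup: premise 1 gives O(not waive_backup → don_mask) and premise 4 gives O(waive_backup → don_mask), so O(don_mask) either way.
Premise 12 is O(don_mask → not convene_panel); since O(don_mask), deontic closure gives O(not convene_panel).
From O(not convene_panel) and premise 2, O(not convene_panel → waive_patent), we obtain O(waive_patent).
The contrapositive of premise 5 (O(not lower_boom → not waive_patent)) is O(waive_patent → lower_boom), and O(waive_patent) is already established, so O(lower_boom).
Premise 8, O(not redact_form → not lower_boom), contraposes to O(lower_boom → redact_form); with O(lower_boom) we get O(redact_form).
Premise 3 is O(redact_form → not escrow_patent); since O(redact_form), deontic closure gives O(not escrow_patent).
So O(not escrow_patent) holds, i.e. escrow_patent is forbidden. None of the other listed options is forbidden under the premises.

escrow_patent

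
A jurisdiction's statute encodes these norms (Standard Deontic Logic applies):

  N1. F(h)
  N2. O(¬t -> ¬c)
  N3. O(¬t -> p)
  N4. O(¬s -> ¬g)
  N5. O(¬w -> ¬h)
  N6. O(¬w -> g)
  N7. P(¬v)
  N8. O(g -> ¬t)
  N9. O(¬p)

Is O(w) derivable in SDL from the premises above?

From premise 9 we have O(¬p).
The contrapositive of premise 3 (O(¬t -> p)) is O(¬p -> t), and O(¬p) is already established, so O(t).
Premise 8 is O(g -> ¬t); contrapositively O(t -> ¬g). Since O(t) holds, K gives O(¬g).
Premise 6, O(¬w -> g), contraposes to O(¬g -> w); with O(¬g) we get O(w).
Premises 1, 2, 4, 5, 7 do not contribute to this derivation.
So O(w) follows.

Yes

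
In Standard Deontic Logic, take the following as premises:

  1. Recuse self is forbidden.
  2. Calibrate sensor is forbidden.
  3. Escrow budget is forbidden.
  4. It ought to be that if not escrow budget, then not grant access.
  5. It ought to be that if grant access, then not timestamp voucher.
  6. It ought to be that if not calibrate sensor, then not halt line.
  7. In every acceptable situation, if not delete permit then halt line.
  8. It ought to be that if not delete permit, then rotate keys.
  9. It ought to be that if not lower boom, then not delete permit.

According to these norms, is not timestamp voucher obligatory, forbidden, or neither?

Premise 5 is O(grant_access → ¬timestamp_voucher), but O(grant_access) is not derivable from the premises, so it does not yield O(¬timestamp_voucher).
No premise or chain of K-axiom applications forces O(¬timestamp_voucher), and none forces O(timestamp_voucher). So ¬timestamp_voucher is neither obligatory nor forbidden under these norms.

Neither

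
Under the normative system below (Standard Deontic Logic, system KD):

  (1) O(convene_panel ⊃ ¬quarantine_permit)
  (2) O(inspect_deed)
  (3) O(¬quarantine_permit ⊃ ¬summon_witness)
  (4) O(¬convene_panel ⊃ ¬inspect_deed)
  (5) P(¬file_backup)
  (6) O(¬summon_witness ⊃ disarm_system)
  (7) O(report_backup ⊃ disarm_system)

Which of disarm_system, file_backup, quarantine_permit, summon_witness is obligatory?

From premise 2 we have O(inspect_deed).
The contrapositive of premise 4 (O(¬convene_panel ⊃ ¬inspect_deed)) is O(inspect_deed ⊃ convene_panel), and O(inspect_deed) is already established, so O(convene_panel).
With premise 1, O(convene_panel ⊃ ¬quarantine_permit), the K-axiom yields O(¬quarantine_permit).
From O(¬quarantine_permit) and premise 3, O(¬quarantine_permit ⊃ ¬summon_witness), we obtain O(¬summon_witness).
From O(¬summon_witness) and premise 6, O(¬summon_witness ⊃ disarm_system), we obtain O(disarm_system).
So O(disarm_system) holds — disarm_system is obligatory. None of the other listed options is made obligatory by any chain of premises.

disarm_system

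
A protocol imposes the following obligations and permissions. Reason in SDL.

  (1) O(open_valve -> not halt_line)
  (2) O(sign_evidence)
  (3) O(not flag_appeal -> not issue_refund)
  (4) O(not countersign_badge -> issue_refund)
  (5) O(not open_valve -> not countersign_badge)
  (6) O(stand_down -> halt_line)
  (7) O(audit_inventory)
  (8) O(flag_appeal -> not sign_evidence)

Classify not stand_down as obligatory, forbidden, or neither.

Premise 2 gives O(sign_evidence).
The contrapositive of premise 8 (O(flag_appeal -> not sign_evidence)) is O(sign_evidence -> not flag_appeal), and O(sign_evidence) is already established, so O(not flag_appeal).
With premise 3, O(not flag_appeal -> not issue_refund), the K-axiom yields O(not issue_refund).
The contrapositive of premise 4 (O(not countersign_badge -> issue_refund)) is O(not issue_refund -> countersign_badge), and O(not issue_refund) is already established, so O(countersign_badge).
Premise 5 is O(not open_valve -> not countersign_badge); contrapositively O(countersign_badge -> open_valve). Since O(countersign_badge) holds, K gives O(open_valve).
Applying K to premise 1 (O(open_valve -> not halt_line)) and O(open_valve) yields O(not halt_line).
Premise 6, O(stand_down -> halt_line), contraposes to O(not halt_line -> not stand_down); with O(not halt_line) we get O(not stand_down).
Premise 7 does not contribute to this derivation.
Hence not stand_down is obligatory.

Obligatory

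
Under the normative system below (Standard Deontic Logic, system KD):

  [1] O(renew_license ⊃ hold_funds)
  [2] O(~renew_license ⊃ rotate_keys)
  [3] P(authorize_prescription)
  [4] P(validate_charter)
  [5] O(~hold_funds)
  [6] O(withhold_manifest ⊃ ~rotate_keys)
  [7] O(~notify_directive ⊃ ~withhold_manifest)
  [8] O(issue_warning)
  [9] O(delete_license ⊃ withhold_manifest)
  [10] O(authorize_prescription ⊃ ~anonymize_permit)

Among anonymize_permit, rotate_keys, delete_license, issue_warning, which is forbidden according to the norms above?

Premise 5 states O(~hold_funds) outright.
Premise 1, O(renew_license ⊃ hold_funds), contraposes to O(~hold_funds ⊃ ~renew_license); with O(~hold_funds) we get O(~renew_license).
Premise 2 is O(~renew_license ⊃ rotate_keys); since O(~renew_license), deontic closure gives O(rotate_keys).
Premise 6, O(withhold_manifest ⊃ ~rotate_keys), contraposes to O(rotate_keys ⊃ ~withhold_manifest); with O(rotate_keys) we get O(~withhold_manifest).
Premise 9, O(delete_license ⊃ withhold_manifest), contraposes to O(~withhold_manifest ⊃ ~delete_license); with O(~withhold_manifest) we get O(~delete_license).
So O(~delete_license) holds, i.e. delete_license is forbidden. None of the other listed options is forbidden under the premises.

delete_license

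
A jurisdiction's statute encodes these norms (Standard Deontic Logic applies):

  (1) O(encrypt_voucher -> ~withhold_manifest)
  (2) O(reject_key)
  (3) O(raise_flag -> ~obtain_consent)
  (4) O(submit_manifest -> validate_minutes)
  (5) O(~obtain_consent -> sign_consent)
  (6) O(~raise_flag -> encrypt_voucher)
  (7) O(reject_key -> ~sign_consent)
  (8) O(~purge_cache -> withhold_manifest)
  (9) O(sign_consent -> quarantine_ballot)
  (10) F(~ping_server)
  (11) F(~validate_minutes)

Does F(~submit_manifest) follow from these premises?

Premise 4 is O(submit_manifest -> validate_minutes); even if O(validate_minutes) held, inferring O(submit_manifest) would be affirming the consequent — invalid.
No other premise forces O(submit_manifest). An ideal world satisfying every premise can still have ~submit_manifest true, so F(~submit_manifest) is not derivable.

No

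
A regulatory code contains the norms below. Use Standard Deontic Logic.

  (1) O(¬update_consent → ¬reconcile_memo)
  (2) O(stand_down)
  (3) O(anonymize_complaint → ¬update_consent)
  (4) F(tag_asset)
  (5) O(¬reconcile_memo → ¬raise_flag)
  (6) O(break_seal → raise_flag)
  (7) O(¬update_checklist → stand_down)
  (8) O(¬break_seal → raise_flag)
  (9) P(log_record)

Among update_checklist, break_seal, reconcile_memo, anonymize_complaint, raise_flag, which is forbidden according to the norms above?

anonymize_complaint

Premises 6 and 8 are O(break_seal → raise_flag) and O(¬break_seal → raise_flag); every ideal world satisfies break_seal or ¬break_seal, so in either case raise_flag holds — hence O(raise_flag).
Premise 5 is O(¬reconcile_memo → ¬raise_flag); contrapositively O(raise_flag → reconcile_memo). Since O(raise_flag) holds, K gives O(reconcile_memo).
The contrapositive of premise 1 (O(¬update_consent → ¬reconcile_memo)) is O(reconcile_memo → update_consent), and O(reconcile_memo) is already established, so O(update_consent).
Premise 3 is O(anonymize_complaint → ¬update_consent); contrapositively O(update_consent → ¬anonymize_complaint). Since O(update_consent) holds, K gives O(¬anonymize_complaint).
So O(¬anonymize_complaint) holds, i.e. anonymize_complaint is forbidden. None of the other listed options is forbidden under the premises.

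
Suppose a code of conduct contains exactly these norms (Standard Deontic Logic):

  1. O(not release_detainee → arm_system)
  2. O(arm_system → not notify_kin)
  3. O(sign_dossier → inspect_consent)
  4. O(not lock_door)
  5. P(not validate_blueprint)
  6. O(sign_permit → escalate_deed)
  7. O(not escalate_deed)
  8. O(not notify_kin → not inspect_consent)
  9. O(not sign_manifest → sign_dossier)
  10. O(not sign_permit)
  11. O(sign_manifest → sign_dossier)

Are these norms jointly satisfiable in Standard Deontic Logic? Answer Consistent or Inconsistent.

Consistent

Premise 6 is O(sign_permit → escalate_deed), but O(sign_permit) is not derivable from the premises, so it does not yield O(escalate_deed).
So O(escalate_deed) is not derivable, and the apparent clash with O(not escalate_deed) does not arise.
A world satisfying every obligation exists (e.g. arm_system=false, escalate_deed=false, inspect_consent=true, lock_door=false, notify_kin=true, release_detainee=true, sign_dossier=true, sign_manifest=false, sign_permit=false, validate_blueprint=false); no atom is both obligatory and forbidden, so the set is consistent.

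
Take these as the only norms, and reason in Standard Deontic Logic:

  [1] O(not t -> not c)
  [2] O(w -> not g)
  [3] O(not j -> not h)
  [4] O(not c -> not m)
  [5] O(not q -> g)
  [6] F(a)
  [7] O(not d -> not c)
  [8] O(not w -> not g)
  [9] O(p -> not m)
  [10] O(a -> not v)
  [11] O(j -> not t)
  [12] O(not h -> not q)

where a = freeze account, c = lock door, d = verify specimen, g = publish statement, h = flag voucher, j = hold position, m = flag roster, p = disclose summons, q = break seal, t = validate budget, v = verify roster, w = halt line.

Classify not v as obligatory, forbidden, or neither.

Premise 10 is O(a -> not v), but O(a) is not derivable from the premises, so it does not yield O(not v).
No premise or chain of K-axiom applications forces O(not v), and none forces O(v). So not v is neither obligatory nor forbidden under these norms.

Neither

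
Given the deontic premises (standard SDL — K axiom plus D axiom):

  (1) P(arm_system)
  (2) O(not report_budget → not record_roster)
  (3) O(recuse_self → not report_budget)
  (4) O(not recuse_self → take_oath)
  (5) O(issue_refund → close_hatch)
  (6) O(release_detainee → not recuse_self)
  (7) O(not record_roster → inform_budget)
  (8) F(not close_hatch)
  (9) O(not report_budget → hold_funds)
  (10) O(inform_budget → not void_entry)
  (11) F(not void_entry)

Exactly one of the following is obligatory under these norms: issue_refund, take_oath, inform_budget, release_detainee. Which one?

take_oath

Premise 11, F(not void_entry), is equivalent to O(void_entry).
Premise 10 is O(inform_budget → not void_entry); contrapositively O(void_entry → not inform_budget). Since O(void_entry) holds, K gives O(not inform_budget).
Premise 7 is O(not record_roster → inform_budget); contrapositively O(not inform_budget → record_roster). Since O(not inform_budget) holds, K gives O(record_roster).
Premise 2, O(not report_budget → not record_roster), contraposes to O(record_roster → report_budget); with O(record_roster) we get O(report_budget).
The contrapositive of premise 3 (O(recuse_self → not report_budget)) is O(report_budget → not recuse_self), and O(report_budget) is already established, so O(not recuse_self).
Applying K to premise 4 (O(not recuse_self → take_oath)) and O(not recuse_self) yields O(take_oath).
So O(take_oath) holds — take_oath is obligatory. None of the other listed options is made obligatory by any chain of premises.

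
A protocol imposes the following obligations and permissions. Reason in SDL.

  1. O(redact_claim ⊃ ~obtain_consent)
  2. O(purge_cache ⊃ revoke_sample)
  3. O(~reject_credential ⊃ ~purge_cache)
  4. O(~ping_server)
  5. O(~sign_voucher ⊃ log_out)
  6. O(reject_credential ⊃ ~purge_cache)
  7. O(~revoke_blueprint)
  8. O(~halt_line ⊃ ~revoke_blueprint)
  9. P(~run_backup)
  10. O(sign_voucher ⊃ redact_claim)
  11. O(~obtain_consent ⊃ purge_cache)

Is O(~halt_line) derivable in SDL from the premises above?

No

Premise 8 is O(~halt_line ⊃ ~revoke_blueprint); even if O(~revoke_blueprint) held, inferring O(~halt_line) would be affirming the consequent — invalid.
No other premise forces O(~halt_line). An ideal world satisfying every premise can still have ~halt_line false, so O(~halt_line) is not derivable.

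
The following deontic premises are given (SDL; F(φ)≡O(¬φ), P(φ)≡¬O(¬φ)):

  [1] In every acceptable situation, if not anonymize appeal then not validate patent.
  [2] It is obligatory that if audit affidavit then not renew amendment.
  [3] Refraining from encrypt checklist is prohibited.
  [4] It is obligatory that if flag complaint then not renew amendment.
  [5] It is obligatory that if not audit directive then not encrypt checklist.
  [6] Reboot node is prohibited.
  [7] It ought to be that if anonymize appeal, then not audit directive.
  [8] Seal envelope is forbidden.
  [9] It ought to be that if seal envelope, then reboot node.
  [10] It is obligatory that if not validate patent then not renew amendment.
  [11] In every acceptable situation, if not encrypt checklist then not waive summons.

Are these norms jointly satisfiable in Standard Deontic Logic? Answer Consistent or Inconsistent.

Premise 9 is O(seal_envelope → reboot_node), but O(seal_envelope) is not derivable from the premises, so it does not yield O(reboot_node).
So O(reboot_node) is not derivable, and the apparent clash with O(¬reboot_node) does not arise.
A world satisfying every obligation exists (e.g. anonymize_appeal=false, audit_affidavit=false, audit_directive=true, encrypt_checklist=true, flag_complaint=false, reboot_node=false, renew_amendment=false, seal_envelope=false, validate_patent=false, waive_summons=false); no atom is both obligatory and forbidden, so the set is consistent.

Consistent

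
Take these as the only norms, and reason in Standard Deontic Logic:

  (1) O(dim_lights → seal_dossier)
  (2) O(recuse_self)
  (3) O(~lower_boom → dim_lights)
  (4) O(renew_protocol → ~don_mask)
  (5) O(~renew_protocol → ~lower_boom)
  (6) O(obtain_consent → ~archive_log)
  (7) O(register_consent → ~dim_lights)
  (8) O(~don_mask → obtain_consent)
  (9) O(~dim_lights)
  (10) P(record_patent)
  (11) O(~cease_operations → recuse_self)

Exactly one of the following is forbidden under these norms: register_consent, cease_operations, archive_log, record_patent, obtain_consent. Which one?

Premise 9 states O(~dim_lights) outright.
The contrapositive of premise 3 (O(~lower_boom → dim_lights)) is O(~dim_lights → lower_boom), and O(~dim_lights) is already established, so O(lower_boom).
The contrapositive of premise 5 (O(~renew_protocol → ~lower_boom)) is O(lower_boom → renew_protocol), and O(lower_boom) is already established, so O(renew_protocol).
From O(renew_protocol) and premise 4, O(renew_protocol → ~don_mask), we obtain O(~don_mask).
From O(~don_mask) and premise 8, O(~don_mask → obtain_consent), we obtain O(obtain_consent).
From O(obtain_consent) and premise 6, O(obtain_consent → ~archive_log), we obtain O(~archive_log).
So O(~archive_log) holds, i.e. archive_log is forbidden. None of the other listed options is forbidden under the premises.

archive_log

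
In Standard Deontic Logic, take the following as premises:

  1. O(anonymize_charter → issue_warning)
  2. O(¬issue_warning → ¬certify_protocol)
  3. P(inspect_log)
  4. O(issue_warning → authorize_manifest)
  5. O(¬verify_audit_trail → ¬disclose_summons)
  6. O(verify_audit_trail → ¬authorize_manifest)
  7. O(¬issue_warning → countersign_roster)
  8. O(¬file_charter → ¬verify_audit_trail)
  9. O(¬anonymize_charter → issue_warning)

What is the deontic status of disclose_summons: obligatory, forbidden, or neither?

Forbidden

By case analysis on ¬anonymize_charter: premise 9 gives O(¬anonymize_charter → issue_warning) and premise 1 gives O(anonymize_charter → issue_warning), so O(issue_warning) either way.
From O(issue_warning) and premise 4, O(issue_warning → authorize_manifest), we obtain O(authorize_manifest).
Premise 6, O(verify_audit_trail → ¬authorize_manifest), contraposes to O(authorize_manifest → ¬verify_audit_trail); with O(authorize_manifest) we get O(¬verify_audit_trail).
Premise 5 is O(¬verify_audit_trail → ¬disclose_summons); since O(¬verify_audit_trail), deontic closure gives O(¬disclose_summons).
Premises 2, 3, 7, 8 do not contribute to this derivation.
Thus O(¬disclose_summons), which is F(disclose_summons): disclose_summons is forbidden.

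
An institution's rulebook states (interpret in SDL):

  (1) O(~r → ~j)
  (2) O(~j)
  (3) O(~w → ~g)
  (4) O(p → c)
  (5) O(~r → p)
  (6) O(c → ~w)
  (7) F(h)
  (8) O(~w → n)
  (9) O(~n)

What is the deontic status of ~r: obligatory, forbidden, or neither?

From premise 9 we have O(~n).
Premise 8, O(~w → n), contraposes to O(~n → w); with O(~n) we get O(w).
The contrapositive of premise 6 (O(c → ~w)) is O(w → ~c), and O(w) is already established, so O(~c).
The contrapositive of premise 4 (O(p → c)) is O(~c → ~p), and O(~c) is already established, so O(~p).
Premise 5 is O(~r → p); contrapositively O(~p → r). Since O(~p) holds, K gives O(r).
Premises 1, 2, 3, 7 do not contribute to this derivation.
Thus O(r), which is F(~r): ~r is forbidden.

Forbidden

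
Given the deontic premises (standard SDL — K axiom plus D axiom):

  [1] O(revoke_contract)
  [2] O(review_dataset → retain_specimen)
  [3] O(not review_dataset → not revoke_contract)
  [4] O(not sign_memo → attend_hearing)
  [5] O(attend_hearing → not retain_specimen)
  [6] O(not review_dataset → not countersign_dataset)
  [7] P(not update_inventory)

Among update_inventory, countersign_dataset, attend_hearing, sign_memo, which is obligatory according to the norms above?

sign_memo

Premise 1 gives O(revoke_contract).
The contrapositive of premise 3 (O(not review_dataset → not revoke_contract)) is O(revoke_contract → review_dataset), and O(revoke_contract) is already established, so O(review_dataset).
Applying K to premise 2 (O(review_dataset → retain_specimen)) and O(review_dataset) yields O(retain_specimen).
Premise 5, O(attend_hearing → not retain_specimen), contraposes to O(retain_specimen → not attend_hearing); with O(retain_specimen) we get O(not attend_hearing).
Premise 4, O(not sign_memo → attend_hearing), contraposes to O(not attend_hearing → sign_memo); with O(not attend_hearing) we get O(sign_memo).
So O(sign_memo) holds — sign_memo is obligatory. None of the other listed options is made obligatory by any chain of premises.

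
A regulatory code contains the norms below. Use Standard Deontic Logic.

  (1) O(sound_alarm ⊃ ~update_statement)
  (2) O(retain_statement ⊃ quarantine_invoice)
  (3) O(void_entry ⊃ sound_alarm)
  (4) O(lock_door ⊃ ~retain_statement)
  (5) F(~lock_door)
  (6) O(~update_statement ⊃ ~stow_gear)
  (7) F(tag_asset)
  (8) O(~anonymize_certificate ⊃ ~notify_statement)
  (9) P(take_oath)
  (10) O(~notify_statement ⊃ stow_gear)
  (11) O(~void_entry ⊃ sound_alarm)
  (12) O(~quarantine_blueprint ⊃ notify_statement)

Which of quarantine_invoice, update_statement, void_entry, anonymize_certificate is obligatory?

By case analysis on void_entry: premise 3 gives O(void_entry ⊃ sound_alarm) and premise 11 gives O(~void_entry ⊃ sound_alarm), so O(sound_alarm) either way.
From O(sound_alarm) and premise 1, O(sound_alarm ⊃ ~update_statement), we obtain O(~update_statement).
With premise 6, O(~update_statement ⊃ ~stow_gear), the K-axiom yields O(~stow_gear).
The contrapositive of premise 10 (O(~notify_statement ⊃ stow_gear)) is O(~stow_gear ⊃ notify_statement), and O(~stow_gear) is already established, so O(notify_statement).
Premise 8, O(~anonymize_certificate ⊃ ~notify_statement), contraposes to O(notify_statement ⊃ anonymize_certificate); with O(notify_statement) we get O(anonymize_certificate).
So O(anonymize_certificate) holds — anonymize_certificate is obligatory. None of the other listed options is made obligatory by any chain of premises.

anonymize_certificate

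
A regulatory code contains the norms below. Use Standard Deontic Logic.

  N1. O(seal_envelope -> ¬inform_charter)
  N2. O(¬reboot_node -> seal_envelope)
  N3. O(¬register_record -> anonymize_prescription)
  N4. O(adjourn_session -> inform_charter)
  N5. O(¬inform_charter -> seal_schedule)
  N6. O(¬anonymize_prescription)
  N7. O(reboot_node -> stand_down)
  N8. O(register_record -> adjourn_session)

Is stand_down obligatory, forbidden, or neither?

Premise 6 states O(¬anonymize_prescription) outright.
Premise 3 is O(¬register_record -> anonymize_prescription); contrapositively O(¬anonymize_prescription -> register_record). Since O(¬anonymize_prescription) holds, K gives O(register_record).
Premise 8 is O(register_record -> adjourn_session); since O(register_record), deontic closure gives O(adjourn_session).
Premise 4 is O(adjourn_session -> inform_charter); since O(adjourn_session), deontic closure gives O(inform_charter).
The contrapositive of premise 1 (O(seal_envelope -> ¬inform_charter)) is O(inform_charter -> ¬seal_envelope), and O(inform_charter) is already established, so O(¬seal_envelope).
Premise 2, O(¬reboot_node -> seal_envelope), contraposes to O(¬seal_envelope -> reboot_node); with O(¬seal_envelope) we get O(reboot_node).
With premise 7, O(reboot_node -> stand_down), the K-axiom yields O(stand_down).
Premise 5 does not contribute to this derivation.
Hence stand_down is obligatory.

Obligatory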